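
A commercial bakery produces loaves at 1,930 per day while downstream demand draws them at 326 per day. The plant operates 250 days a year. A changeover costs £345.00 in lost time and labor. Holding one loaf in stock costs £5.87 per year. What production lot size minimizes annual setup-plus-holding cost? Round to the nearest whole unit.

Q* ≈ 3,395 loaves

Annual demand D = 326 × 250 = 81,500.
Production build-up factor (1 − d/p) = 1 − 326/1,930 = 0.8311.
Q* = √(2DS / (H(1 − d/p))) = √(2 × 81,500 × 345 / (5.87 × 0.8311)).
= √(56,235,000 / 4.8785) ≈ 3395.164.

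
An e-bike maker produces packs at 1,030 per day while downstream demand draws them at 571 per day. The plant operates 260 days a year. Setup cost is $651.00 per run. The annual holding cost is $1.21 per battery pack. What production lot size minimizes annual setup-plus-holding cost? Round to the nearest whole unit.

Q* ≈ 18,933 packs

Annual demand D = 571 × 260 = 148,460.
Production build-up factor (1 − d/p) = 1 − 571/1,030 = 0.4456.
Q* = √(2DS / (H(1 − d/p))) = √(2 × 148,460 × 651 / (1.21 × 0.4456)).
= √(193,294,920 / 0.5392) ≈ 18933.452.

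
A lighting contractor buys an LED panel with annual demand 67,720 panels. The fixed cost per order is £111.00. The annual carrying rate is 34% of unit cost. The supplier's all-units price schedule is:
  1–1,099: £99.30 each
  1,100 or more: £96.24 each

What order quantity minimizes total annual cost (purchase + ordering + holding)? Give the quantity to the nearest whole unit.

Holding cost per unit per year at price C is H = 0.34·C.
Evaluate total cost at each tier's feasible EOQ or, if the EOQ is below the tier, at the tier's minimum quantity.
EOQ at £99.30 = 667.3 (feasible in tier 1): TC = 67,720×£99.30 + (67,720/667.3)×111 + (667.3/2)×0.34×£99.30 = £6,747,125.37.
EOQ at £96.24 = 677.8 < 1100, so use break Q=1100: TC = 67,720×£96.24 + (67,720/1100.0)×111 + (1100.0/2)×0.34×£96.24 = £6,542,203.24.
Lowest total cost is £6,542,203.24 at Q = 1100.0.

Q* ≈ 1,100 panels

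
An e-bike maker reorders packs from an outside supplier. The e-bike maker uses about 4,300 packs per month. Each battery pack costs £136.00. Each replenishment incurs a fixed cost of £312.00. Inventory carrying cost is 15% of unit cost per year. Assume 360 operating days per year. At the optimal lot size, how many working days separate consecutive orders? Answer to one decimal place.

Annual demand D = 4,300 × 12 = 51,600.
Holding cost H = 0.15 × £136.00 = £20.4000 per unit per year.
The optimal lot size = √(2DS/H) = √(2 × 51,600 × 312 / 20.4) ≈ 1256.33.
Cycle time = Q*/D × 360 = 1256.33 / 51,600 × 360 ≈ 8.765 days.

T ≈ 8.8 days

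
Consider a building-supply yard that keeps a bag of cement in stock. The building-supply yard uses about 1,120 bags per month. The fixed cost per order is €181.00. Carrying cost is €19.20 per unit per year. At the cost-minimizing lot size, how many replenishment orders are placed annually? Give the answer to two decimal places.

N ≈ 26.70 orders per year

Annual demand D = 1,120 × 12 = 13,440.
EOQ = √(2DS/H) = √(2 × 13,440 × 181 / 19.2) ≈ 503.39.
Orders per year = D / Q* = 13,440 / 503.39 ≈ 26.699.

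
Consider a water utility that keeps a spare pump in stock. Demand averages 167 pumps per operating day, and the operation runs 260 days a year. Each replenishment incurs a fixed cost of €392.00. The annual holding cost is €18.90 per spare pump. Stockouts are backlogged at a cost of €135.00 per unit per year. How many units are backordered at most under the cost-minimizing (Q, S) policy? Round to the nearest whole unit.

Annual demand D = 167 × 260 = 43,420.
With planned backorders, Q* = √(2DS/H) · √((H+B)/B).
√(2DS/H) = √(2 × 43,420 × 392 / 18.9) = 1342.060.
√((H+B)/B) = √((18.9+135)/135) = 1.0677.
Q* ≈ 1432.928.
S* = Q* · H/(H+B) = 1432.928 × 18.9/153.9 ≈ 175.974.

S* ≈ 176 pumps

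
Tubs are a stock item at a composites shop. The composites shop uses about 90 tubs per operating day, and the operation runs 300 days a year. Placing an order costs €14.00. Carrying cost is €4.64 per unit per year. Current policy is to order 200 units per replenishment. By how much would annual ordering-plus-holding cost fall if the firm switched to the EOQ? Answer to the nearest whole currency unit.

Extra cost ≈ €481 per year

Annual demand D = 90 × 300 = 27,000.
EOQ = √(2DS/H) = √(2 × 27,000 × 14 / 4.64) ≈ 403.65.
Cost at Q* = (D/Q*)S + (Q*/2)H = √(2DSH) ≈ €1,872.92.
Cost at Q = 200: (27,000/200)×14 + (200/2)×4.64 = €1,890.00 + €464.00 = €2,354.00.
Excess = €2,354.00 − €1,872.92 = €481.08.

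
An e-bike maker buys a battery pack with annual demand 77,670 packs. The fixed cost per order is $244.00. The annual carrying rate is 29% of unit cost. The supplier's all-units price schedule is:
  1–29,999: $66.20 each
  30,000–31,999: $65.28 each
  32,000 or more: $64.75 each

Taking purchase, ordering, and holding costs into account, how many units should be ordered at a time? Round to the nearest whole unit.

Holding cost per unit per year at price C is H = 0.29·C.
For each price level, check whether its EOQ is feasible; otherwise the best quantity at that price is the breakpoint.
EOQ at $66.20 = 1405.1 (feasible in tier 1): TC = 77,670×$66.20 + (77,670/1405.1)×244 + (1405.1/2)×0.29×$66.20 = $5,168,729.19.
EOQ at $65.28 = 1415.0 < 30000, so use break Q=30000: TC = 77,670×$65.28 + (77,670/30000.0)×244 + (30000.0/2)×0.29×$65.28 = $5,354,897.32.
EOQ at $64.75 = 1420.8 < 32000, so use break Q=32000: TC = 77,670×$64.75 + (77,670/32000.0)×244 + (32000.0/2)×0.29×$64.75 = $5,330,164.73.
Lowest total cost is $5,168,729.19 at Q = 1405.1.

Q* ≈ 1,405 packs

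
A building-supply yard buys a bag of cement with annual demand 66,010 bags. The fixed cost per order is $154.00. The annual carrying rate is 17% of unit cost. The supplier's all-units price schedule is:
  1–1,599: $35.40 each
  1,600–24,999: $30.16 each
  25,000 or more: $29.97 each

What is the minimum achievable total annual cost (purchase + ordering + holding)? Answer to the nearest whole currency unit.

TC* ≈ $2,001,071

Holding cost per unit per year at price C is H = 0.17·C.
Evaluate total cost at each tier's feasible EOQ or, if the EOQ is below the tier, at the tier's minimum quantity.
Tier 1 ($35.40): EOQ = 1838.0 exceeds tier's upper bound 1599, so this tier is dominated.
EOQ at $30.16 = 1991.3 (feasible in tier 2): TC = 66,010×$30.16 + (66,010/1991.3)×154 + (1991.3/2)×0.17×$30.16 = $2,001,071.47.
EOQ at $29.97 = 1997.6 < 25000, so use break Q=25000: TC = 66,010×$29.97 + (66,010/25000.0)×154 + (25000.0/2)×0.17×$29.97 = $2,042,412.57.
Lowest total cost among the candidates is at Q = 1991.3.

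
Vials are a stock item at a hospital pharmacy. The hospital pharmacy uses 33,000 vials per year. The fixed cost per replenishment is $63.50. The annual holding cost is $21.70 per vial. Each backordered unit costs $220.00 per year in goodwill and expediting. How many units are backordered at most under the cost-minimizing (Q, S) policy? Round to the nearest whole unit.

S* ≈ 41 vials

With planned backorders, Q* = √(2DS/H) · √((H+B)/B).
√(2DS/H) = √(2 × 33,000 × 63.5 / 21.7) = 439.470.
√((H+B)/B) = √((21.7+220)/220) = 1.0482.
Q* ≈ 460.634.
S* = Q* · H/(H+B) = 460.634 × 21.7/241.7 ≈ 41.356.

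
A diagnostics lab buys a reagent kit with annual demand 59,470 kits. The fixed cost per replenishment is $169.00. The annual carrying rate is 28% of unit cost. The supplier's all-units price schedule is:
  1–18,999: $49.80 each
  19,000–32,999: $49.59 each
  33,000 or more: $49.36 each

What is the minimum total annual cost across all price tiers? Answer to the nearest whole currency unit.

TC* ≈ $2,978,348

Holding cost per unit per year at price C is H = 0.28·C.
Candidates are each tier's EOQ (if it falls in that tier) and each price-break quantity.
EOQ at $49.80 = 1200.6 (feasible in tier 1): TC = 59,470×$49.80 + (59,470/1200.6)×169 + (1200.6/2)×0.28×$49.80 = $2,978,347.76.
EOQ at $49.59 = 1203.2 < 19000, so use break Q=19000: TC = 59,470×$49.59 + (59,470/19000.0)×169 + (19000.0/2)×0.28×$49.59 = $3,081,555.67.
EOQ at $49.36 = 1206.0 < 33000, so use break Q=33000: TC = 59,470×$49.36 + (59,470/33000.0)×169 + (33000.0/2)×0.28×$49.36 = $3,163,786.96.
Lowest total cost among the candidates is at Q = 1200.6.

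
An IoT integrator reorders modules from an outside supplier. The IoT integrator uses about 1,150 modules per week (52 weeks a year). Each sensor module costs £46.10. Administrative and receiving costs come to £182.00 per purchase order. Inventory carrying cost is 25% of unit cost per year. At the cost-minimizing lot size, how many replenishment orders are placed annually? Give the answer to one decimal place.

N ≈ 43.5 orders per year

Annual demand D = 1,150 × 52 = 59,800.
Holding cost H = 0.25 × £46.10 = £11.5250 per unit per year.
Q* = √(2DS/H) = √(2 × 59,800 × 182 / 11.525) ≈ 1374.30.
Orders per year = D / Q* = 59,800 / 1374.30 ≈ 43.513.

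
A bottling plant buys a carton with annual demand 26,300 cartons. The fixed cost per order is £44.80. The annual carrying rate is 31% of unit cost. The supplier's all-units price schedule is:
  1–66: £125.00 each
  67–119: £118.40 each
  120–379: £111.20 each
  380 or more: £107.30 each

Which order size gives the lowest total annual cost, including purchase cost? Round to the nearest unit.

Holding cost per unit per year at price C is H = 0.31·C.
For each price level, check whether its EOQ is feasible; otherwise the best quantity at that price is the breakpoint.
Tier 1 (£125.00): EOQ = 246.6 exceeds tier's upper bound 66, so this tier is dominated.
Tier 2 (£118.40): EOQ = 253.4 exceeds tier's upper bound 119, so this tier is dominated.
EOQ at £111.20 = 261.5 (feasible in tier 3): TC = 26,300×£111.20 + (26,300/261.5)×44.8 + (261.5/2)×0.31×£111.20 = £2,933,572.91.
EOQ at £107.30 = 266.2 < 380, so use break Q=380: TC = 26,300×£107.30 + (26,300/380.0)×44.8 + (380.0/2)×0.31×£107.30 = £2,831,410.60.
Lowest total cost is £2,831,410.60 at Q = 380.0.

Q* ≈ 380 cartons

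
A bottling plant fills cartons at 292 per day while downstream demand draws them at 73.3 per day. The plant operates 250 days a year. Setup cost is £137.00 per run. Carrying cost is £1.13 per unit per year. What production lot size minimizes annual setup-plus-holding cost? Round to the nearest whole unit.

Annual demand D = 73.3 × 250 = 18,325.
Production build-up factor (1 − d/p) = 1 − 73.3/292 = 0.7490.
Q* = √(2DS / (H(1 − d/p))) = √(2 × 18,325 × 137 / (1.13 × 0.7490)).
= √(5,021,050 / 0.8463) ≈ 2435.707.

Q* ≈ 2,436 cartons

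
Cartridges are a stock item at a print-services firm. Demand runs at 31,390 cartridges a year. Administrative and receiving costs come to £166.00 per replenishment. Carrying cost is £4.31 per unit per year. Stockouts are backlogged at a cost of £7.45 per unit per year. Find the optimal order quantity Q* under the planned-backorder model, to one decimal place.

With planned backorders, Q* = √(2DS/H) · √((H+B)/B).
√(2DS/H) = √(2 × 31,390 × 166 / 4.31) = 1554.985.
√((H+B)/B) = √((4.31+7.45)/7.45) = 1.2564.
Q* ≈ 1953.672.

Q* ≈ 1,953.7 cartridges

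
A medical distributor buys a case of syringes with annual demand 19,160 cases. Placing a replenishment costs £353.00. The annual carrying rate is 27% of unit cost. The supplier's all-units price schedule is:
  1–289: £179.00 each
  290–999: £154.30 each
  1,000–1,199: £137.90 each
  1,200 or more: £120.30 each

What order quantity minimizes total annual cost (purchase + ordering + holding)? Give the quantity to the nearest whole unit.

Holding cost per unit per year at price C is H = 0.27·C.
For each price level, check whether its EOQ is feasible; otherwise the best quantity at that price is the breakpoint.
Tier 1 (£179.00): EOQ = 529.0 exceeds tier's upper bound 289, so this tier is dominated.
EOQ at £154.30 = 569.8 (feasible in tier 2): TC = 19,160×£154.30 + (19,160/569.8)×353 + (569.8/2)×0.27×£154.30 = £2,980,127.14.
EOQ at £137.90 = 602.7 < 1000, so use break Q=1000: TC = 19,160×£137.90 + (19,160/1000.0)×353 + (1000.0/2)×0.27×£137.90 = £2,667,543.98.
EOQ at £120.30 = 645.3 < 1200, so use break Q=1200: TC = 19,160×£120.30 + (19,160/1200.0)×353 + (1200.0/2)×0.27×£120.30 = £2,330,072.83.
Lowest total cost is £2,330,072.83 at Q = 1200.0.

Q* ≈ 1,200 cases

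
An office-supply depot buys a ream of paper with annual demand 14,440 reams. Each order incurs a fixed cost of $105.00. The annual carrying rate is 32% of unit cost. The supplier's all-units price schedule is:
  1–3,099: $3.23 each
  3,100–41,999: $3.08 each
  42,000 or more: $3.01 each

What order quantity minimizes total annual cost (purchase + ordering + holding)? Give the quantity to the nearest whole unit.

Holding cost per unit per year at price C is H = 0.32·C.
Evaluate total cost at each tier's feasible EOQ or, if the EOQ is below the tier, at the tier's minimum quantity.
EOQ at $3.23 = 1712.8 (feasible in tier 1): TC = 14,440×$3.23 + (14,440/1712.8)×105 + (1712.8/2)×0.32×$3.23 = $48,411.59.
EOQ at $3.08 = 1754.1 < 3100, so use break Q=3100: TC = 14,440×$3.08 + (14,440/3100.0)×105 + (3100.0/2)×0.32×$3.08 = $46,491.98.
EOQ at $3.01 = 1774.3 < 42000, so use break Q=42000: TC = 14,440×$3.01 + (14,440/42000.0)×105 + (42000.0/2)×0.32×$3.01 = $63,727.70.
Lowest total cost is $46,491.98 at Q = 3100.0.

Q* ≈ 3,100 reams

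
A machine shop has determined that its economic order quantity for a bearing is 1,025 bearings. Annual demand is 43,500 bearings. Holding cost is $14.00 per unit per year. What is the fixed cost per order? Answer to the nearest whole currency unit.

Squaring Q* = √(2DS/H) gives Q*² = 2DS/H.
From Q* = √(2DS/H): S = Q*²H / (2D) = 1,025² × 14 / (2 × 43,500) = 169.0661.

S ≈ $169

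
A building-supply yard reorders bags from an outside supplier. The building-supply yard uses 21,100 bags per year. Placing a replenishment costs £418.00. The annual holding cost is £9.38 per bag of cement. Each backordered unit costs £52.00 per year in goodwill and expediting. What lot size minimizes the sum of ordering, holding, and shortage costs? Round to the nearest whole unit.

Q* ≈ 1,490 bags

With planned backorders, Q* = √(2DS/H) · √((H+B)/B).
√(2DS/H) = √(2 × 21,100 × 418 / 9.38) = 1371.333.
√((H+B)/B) = √((9.38+52)/52) = 1.0865.
Q* ≈ 1489.892.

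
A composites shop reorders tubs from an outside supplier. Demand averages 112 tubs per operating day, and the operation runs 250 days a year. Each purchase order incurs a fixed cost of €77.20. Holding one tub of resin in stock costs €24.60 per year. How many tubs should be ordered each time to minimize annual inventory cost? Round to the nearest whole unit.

Annual demand D = 112 × 250 = 28,000.
EOQ = √(2DS / H) = √(2 × 28,000 × 77.2 / 24.6).
= √(4,323,200 / 24.6) = √175,739.8374 ≈ 419.213.

Q* ≈ 419 tubs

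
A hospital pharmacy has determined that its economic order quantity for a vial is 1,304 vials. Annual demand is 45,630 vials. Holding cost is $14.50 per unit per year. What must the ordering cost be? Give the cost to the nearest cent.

Invert the EOQ relation Q*² = 2DS/H.
From Q* = √(2DS/H): S = Q*²H / (2D) = 1,304² × 14.5 / (2 × 45,630) = 270.1735.

S ≈ $270.17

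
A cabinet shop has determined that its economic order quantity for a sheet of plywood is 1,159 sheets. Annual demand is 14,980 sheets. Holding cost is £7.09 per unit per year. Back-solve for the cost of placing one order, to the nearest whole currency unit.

The basic EOQ model gives Q* = √(2DS/H); rearrange for the unknown.
From Q* = √(2DS/H): S = Q*²H / (2D) = 1,159² × 7.09 / (2 × 14,980) = 317.8859.

S ≈ £318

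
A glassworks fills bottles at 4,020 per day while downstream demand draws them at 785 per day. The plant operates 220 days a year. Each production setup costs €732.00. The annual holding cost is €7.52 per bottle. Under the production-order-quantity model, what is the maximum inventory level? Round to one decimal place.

I_max ≈ 5,201.5 bottles

Annual demand D = 785 × 220 = 172,700.
Production build-up factor (1 − d/p) = 1 − 785/4,020 = 0.8047.
Q* = √(2DS / (H(1 − d/p))) = √(2 × 172,700 × 732 / (7.52 × 0.8047)).
= √(252,832,800 / 6.0515) ≈ 6463.737.
Maximum inventory = Q*(1 − d/p) = 6463.737 × 0.8047 ≈ 5201.540.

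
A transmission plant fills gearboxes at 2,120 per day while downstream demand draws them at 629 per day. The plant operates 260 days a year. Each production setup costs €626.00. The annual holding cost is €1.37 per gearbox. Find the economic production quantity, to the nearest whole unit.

Q* ≈ 14,577 gearboxes

Annual demand D = 629 × 260 = 163,540.
Production build-up factor (1 − d/p) = 1 − 629/2,120 = 0.7033.
Q* = √(2DS / (H(1 − d/p))) = √(2 × 163,540 × 626 / (1.37 × 0.7033)).
= √(204,752,080 / 0.9635) ≈ 14577.498.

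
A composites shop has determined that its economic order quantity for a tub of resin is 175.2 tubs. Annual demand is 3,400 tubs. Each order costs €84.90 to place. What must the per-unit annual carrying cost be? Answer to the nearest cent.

The basic EOQ model gives Q* = √(2DS/H); rearrange for the unknown.
From Q* = √(2DS/H): H = 2DS / Q*² = 2 × 3,400 × 84.9 / 175.2² = 18.8083.

H ≈ €18.81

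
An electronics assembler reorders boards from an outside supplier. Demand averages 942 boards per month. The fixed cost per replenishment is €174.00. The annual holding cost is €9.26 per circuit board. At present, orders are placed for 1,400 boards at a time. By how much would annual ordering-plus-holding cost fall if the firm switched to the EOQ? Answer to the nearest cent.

Annual demand D = 942 × 12 = 11,304.
EOQ = √(2DS/H) = √(2 × 11,304 × 174 / 9.26) ≈ 651.78.
Cost at Q* = (D/Q*)S + (Q*/2)H = √(2DSH) ≈ €6,035.47.
Cost at Q = 1,400: (11,304/1,400)×174 + (1,400/2)×9.26 = €1,404.93 + €6,482.00 = €7,886.93.
Excess = €7,886.93 − €6,035.47 = €1,851.45.

Extra cost ≈ €1,851.45 per year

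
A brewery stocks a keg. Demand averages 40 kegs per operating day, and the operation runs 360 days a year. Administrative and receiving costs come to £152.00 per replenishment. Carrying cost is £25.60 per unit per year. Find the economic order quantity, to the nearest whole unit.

Q* ≈ 414 kegs

Annual demand D = 40 × 360 = 14,400.
EOQ = √(2DS / H) = √(2 × 14,400 × 152 / 25.6).
= √(4,377,600 / 25.6) = √171,000 ≈ 413.521.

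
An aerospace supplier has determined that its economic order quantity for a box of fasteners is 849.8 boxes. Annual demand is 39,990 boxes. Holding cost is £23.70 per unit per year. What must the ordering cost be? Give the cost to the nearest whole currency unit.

Squaring Q* = √(2DS/H) gives Q*² = 2DS/H.
From Q* = √(2DS/H): S = Q*²H / (2D) = 849.8² × 23.7 / (2 × 39,990) = 213.9934.

S ≈ £214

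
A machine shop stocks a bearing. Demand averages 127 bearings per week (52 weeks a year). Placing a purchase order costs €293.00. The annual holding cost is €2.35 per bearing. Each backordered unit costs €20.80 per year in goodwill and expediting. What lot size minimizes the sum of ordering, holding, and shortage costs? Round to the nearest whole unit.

Q* ≈ 1,354 bearings

Annual demand D = 127 × 52 = 6,604.
With planned backorders, Q* = √(2DS/H) · √((H+B)/B).
√(2DS/H) = √(2 × 6,604 × 293 / 2.35) = 1283.271.
√((H+B)/B) = √((2.35+20.8)/20.8) = 1.0550.
Q* ≈ 1353.824.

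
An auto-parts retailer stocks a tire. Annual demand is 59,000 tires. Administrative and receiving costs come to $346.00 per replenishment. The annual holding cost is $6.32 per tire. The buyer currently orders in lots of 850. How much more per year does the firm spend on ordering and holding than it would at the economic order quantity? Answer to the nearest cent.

Extra cost ≈ $10,639.07 per year

EOQ = √(2DS/H) = √(2 × 59,000 × 346 / 6.32) ≈ 2541.68.
Cost at Q* = (D/Q*)S + (Q*/2)H = √(2DSH) ≈ $16,063.40.
Cost at Q = 850: (59,000/850)×346 + (850/2)×6.32 = $24,016.47 + $2,686.00 = $26,702.47.
Excess = $26,702.47 − $16,063.40 = $10,639.07.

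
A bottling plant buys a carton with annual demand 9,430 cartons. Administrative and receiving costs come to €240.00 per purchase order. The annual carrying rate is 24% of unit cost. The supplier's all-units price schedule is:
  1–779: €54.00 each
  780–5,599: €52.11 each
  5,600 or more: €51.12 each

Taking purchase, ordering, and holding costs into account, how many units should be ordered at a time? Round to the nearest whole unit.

Q* ≈ 780 cartons

Holding cost per unit per year at price C is H = 0.24·C.
Candidates are each tier's EOQ (if it falls in that tier) and each price-break quantity.
EOQ at €54.00 = 591.0 (feasible in tier 1): TC = 9,430×€54.00 + (9,430/591.0)×240 + (591.0/2)×0.24×€54.00 = €516,879.12.
EOQ at €52.11 = 601.6 < 780, so use break Q=780: TC = 9,430×€52.11 + (9,430/780.0)×240 + (780.0/2)×0.24×€52.11 = €499,176.33.
EOQ at €51.12 = 607.4 < 5600, so use break Q=5600: TC = 9,430×€51.12 + (9,430/5600.0)×240 + (5600.0/2)×0.24×€51.12 = €516,818.38.
Lowest total cost is €499,176.33 at Q = 780.0.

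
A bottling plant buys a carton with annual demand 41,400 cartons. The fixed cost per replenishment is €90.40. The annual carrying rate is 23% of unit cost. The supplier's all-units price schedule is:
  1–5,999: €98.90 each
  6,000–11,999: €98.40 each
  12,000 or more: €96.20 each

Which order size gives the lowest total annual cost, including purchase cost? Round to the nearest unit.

Q* ≈ 574 cartons

Holding cost per unit per year at price C is H = 0.23·C.
For each price level, check whether its EOQ is feasible; otherwise the best quantity at that price is the breakpoint.
EOQ at €98.90 = 573.6 (feasible in tier 1): TC = 41,400×€98.90 + (41,400/573.6)×90.4 + (573.6/2)×0.23×€98.90 = €4,107,508.53.
EOQ at €98.40 = 575.1 < 6000, so use break Q=6000: TC = 41,400×€98.40 + (41,400/6000.0)×90.4 + (6000.0/2)×0.23×€98.40 = €4,142,279.76.
EOQ at €96.20 = 581.6 < 12000, so use break Q=12000: TC = 41,400×€96.20 + (41,400/12000.0)×90.4 + (12000.0/2)×0.23×€96.20 = €4,115,747.88.
Lowest total cost is €4,107,508.53 at Q = 573.6.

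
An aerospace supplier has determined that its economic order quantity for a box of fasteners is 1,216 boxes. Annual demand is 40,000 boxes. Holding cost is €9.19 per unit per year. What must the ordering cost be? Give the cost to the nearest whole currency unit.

S ≈ €170

Invert the EOQ relation Q*² = 2DS/H.
From Q* = √(2DS/H): S = Q*²H / (2D) = 1,216² × 9.19 / (2 × 40,000) = 169.8606.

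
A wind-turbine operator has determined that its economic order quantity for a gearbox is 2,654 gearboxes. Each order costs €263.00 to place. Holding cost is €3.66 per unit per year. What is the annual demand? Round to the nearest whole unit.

The basic EOQ model gives Q* = √(2DS/H); rearrange for the unknown.
From Q* = √(2DS/H): D = Q*²H / (2S) = 2,654² × 3.66 / (2 × 263) = 49011.408.

D ≈ 49,011 gearboxes per year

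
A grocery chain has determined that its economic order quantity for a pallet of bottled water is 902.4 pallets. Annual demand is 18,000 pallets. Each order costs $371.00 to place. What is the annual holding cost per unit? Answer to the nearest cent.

Invert the EOQ relation Q*² = 2DS/H.
From Q* = √(2DS/H): H = 2DS / Q*² = 2 × 18,000 × 371 / 902.4² = 16.4013.

H ≈ $16.40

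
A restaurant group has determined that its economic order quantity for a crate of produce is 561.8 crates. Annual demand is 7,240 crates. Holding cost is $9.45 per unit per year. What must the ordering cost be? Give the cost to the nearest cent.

S ≈ $205.98

Squaring Q* = √(2DS/H) gives Q*² = 2DS/H.
From Q* = √(2DS/H): S = Q*²H / (2D) = 561.8² × 9.45 / (2 × 7,240) = 205.9808.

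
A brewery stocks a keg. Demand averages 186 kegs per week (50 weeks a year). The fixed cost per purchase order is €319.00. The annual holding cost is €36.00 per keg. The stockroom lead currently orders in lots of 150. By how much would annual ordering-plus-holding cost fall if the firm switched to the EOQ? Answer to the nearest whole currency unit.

Annual demand D = 186 × 50 = 9,300.
EOQ = √(2DS/H) = √(2 × 9,300 × 319 / 36) ≈ 405.98.
Cost at Q* = (D/Q*)S + (Q*/2)H = √(2DSH) ≈ €14,615.14.
Cost at Q = 150: (9,300/150)×319 + (150/2)×36 = €19,778.00 + €2,700.00 = €22,478.00.
Excess = €22,478.00 − €14,615.14 = €7,862.86.

Extra cost ≈ €7,863 per year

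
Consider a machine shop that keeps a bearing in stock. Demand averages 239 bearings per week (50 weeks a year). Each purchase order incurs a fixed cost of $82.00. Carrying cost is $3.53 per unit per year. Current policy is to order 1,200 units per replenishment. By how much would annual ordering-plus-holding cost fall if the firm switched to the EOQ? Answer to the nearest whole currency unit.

Extra cost ≈ $304 per year

Annual demand D = 239 × 50 = 11,950.
EOQ = √(2DS/H) = √(2 × 11,950 × 82 / 3.53) ≈ 745.11.
Cost at Q* = (D/Q*)S + (Q*/2)H = √(2DSH) ≈ $2,630.23.
Cost at Q = 1,200: (11,950/1,200)×82 + (1,200/2)×3.53 = $816.58 + $2,118.00 = $2,934.58.
Excess = $2,934.58 − $2,630.23 = $304.36.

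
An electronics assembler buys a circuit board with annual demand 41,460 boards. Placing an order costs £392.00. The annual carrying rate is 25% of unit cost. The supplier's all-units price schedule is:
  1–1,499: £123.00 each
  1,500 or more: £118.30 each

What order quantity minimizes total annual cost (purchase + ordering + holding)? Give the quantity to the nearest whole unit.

Holding cost per unit per year at price C is H = 0.25·C.
For each price level, check whether its EOQ is feasible; otherwise the best quantity at that price is the breakpoint.
EOQ at £123.00 = 1028.1 (feasible in tier 1): TC = 41,460×£123.00 + (41,460/1028.1)×392 + (1028.1/2)×0.25×£123.00 = £5,131,195.15.
EOQ at £118.30 = 1048.4 < 1500, so use break Q=1500: TC = 41,460×£118.30 + (41,460/1500.0)×392 + (1500.0/2)×0.25×£118.30 = £4,937,734.13.
Lowest total cost is £4,937,734.13 at Q = 1500.0.

Q* ≈ 1,500 boards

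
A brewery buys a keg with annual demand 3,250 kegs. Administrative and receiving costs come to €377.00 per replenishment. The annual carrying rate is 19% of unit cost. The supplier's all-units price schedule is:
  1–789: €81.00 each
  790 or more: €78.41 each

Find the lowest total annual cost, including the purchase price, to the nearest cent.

TC* ≈ €262,268.12

Holding cost per unit per year at price C is H = 0.19·C.
Candidates are each tier's EOQ (if it falls in that tier) and each price-break quantity.
EOQ at €81.00 = 399.0 (feasible in tier 1): TC = 3,250×€81.00 + (3,250/399.0)×377 + (399.0/2)×0.19×€81.00 = €269,391.11.
EOQ at €78.41 = 405.6 < 790, so use break Q=790: TC = 3,250×€78.41 + (3,250/790.0)×377 + (790.0/2)×0.19×€78.41 = €262,268.12.
Lowest total cost among the candidates is at Q = 790.0.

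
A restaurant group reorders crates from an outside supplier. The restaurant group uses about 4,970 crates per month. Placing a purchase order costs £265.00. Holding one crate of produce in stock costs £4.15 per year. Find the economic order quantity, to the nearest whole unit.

Annual demand D = 4,970 × 12 = 59,640.
EOQ = √(2DS / H) = √(2 × 59,640 × 265 / 4.15).
= √(31,609,200 / 4.15) = √7,616,674.6988 ≈ 2759.832.

Q* ≈ 2,760 crates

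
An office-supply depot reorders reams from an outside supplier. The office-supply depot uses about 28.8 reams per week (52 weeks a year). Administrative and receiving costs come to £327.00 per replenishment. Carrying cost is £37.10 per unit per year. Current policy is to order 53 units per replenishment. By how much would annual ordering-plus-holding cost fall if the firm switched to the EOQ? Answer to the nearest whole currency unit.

Annual demand D = 28.8 × 52 = 1,497.6.
EOQ = √(2DS/H) = √(2 × 1,497.6 × 327 / 37.1) ≈ 162.48.
Cost at Q* = (D/Q*)S + (Q*/2)H = √(2DSH) ≈ £6,028.01.
Cost at Q = 53: (1,497.6/53)×327 + (53/2)×37.1 = £9,239.91 + £983.15 = £10,223.06.
Excess = £10,223.06 − £6,028.01 = £4,195.05.

Extra cost ≈ £4,195 per year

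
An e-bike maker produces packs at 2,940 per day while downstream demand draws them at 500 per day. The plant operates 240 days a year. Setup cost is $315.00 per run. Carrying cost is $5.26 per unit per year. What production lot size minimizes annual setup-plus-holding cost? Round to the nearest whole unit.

Annual demand D = 500 × 240 = 120,000.
Production build-up factor (1 − d/p) = 1 − 500/2,940 = 0.8299.
Q* = √(2DS / (H(1 − d/p))) = √(2 × 120,000 × 315 / (5.26 × 0.8299)).
= √(75,600,000 / 4.3654) ≈ 4161.470.

Q* ≈ 4,161 packs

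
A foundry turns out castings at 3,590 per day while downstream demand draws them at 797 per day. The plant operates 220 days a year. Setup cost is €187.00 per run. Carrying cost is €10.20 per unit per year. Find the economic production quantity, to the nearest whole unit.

Annual demand D = 797 × 220 = 175,340.
Production build-up factor (1 − d/p) = 1 − 797/3,590 = 0.7780.
Q* = √(2DS / (H(1 − d/p))) = √(2 × 175,340 × 187 / (10.2 × 0.7780)).
= √(65,577,160 / 7.9355) ≈ 2874.670.

Q* ≈ 2,875 castings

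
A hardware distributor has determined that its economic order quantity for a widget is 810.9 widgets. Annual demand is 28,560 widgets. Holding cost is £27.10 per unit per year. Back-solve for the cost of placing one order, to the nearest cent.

The basic EOQ model gives Q* = √(2DS/H); rearrange for the unknown.
From Q* = √(2DS/H): S = Q*²H / (2D) = 810.9² × 27.1 / (2 × 28,560) = 311.9721.

S ≈ £311.97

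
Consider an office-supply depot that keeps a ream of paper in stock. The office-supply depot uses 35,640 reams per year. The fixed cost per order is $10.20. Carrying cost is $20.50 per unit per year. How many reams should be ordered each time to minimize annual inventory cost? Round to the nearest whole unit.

EOQ = √(2DS / H) = √(2 × 35,640 × 10.2 / 20.5).
= √(727,056 / 20.5) = √35,466.1463 ≈ 188.325.

Q* ≈ 188 reams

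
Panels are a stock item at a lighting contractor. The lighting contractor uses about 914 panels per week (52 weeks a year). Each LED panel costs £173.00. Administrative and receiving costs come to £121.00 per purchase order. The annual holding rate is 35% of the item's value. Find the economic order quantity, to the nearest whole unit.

Annual demand D = 914 × 52 = 47,528.
Holding cost H = 0.35 × £173.00 = £60.5500 per unit per year.
EOQ = √(2DS / H) = √(2 × 47,528 × 121 / 60.55).
= √(11,501,776 / 60.55) = √189,955.0124 ≈ 435.838.

Q* ≈ 436 panels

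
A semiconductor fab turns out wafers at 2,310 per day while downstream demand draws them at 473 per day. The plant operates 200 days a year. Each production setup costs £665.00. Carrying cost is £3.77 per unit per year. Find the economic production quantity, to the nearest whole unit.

Q* ≈ 6,478 wafers

Annual demand D = 473 × 200 = 94,600.
Production build-up factor (1 − d/p) = 1 − 473/2,310 = 0.7952.
Q* = √(2DS / (H(1 − d/p))) = √(2 × 94,600 × 665 / (3.77 × 0.7952)).
= √(125,818,000 / 2.998) ≈ 6478.167.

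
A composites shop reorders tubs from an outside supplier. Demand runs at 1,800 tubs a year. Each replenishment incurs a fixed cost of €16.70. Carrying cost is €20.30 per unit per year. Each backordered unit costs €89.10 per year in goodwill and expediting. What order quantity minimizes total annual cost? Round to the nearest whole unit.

With planned backorders, Q* = √(2DS/H) · √((H+B)/B).
√(2DS/H) = √(2 × 1,800 × 16.7 / 20.3) = 54.420.
√((H+B)/B) = √((20.3+89.1)/89.1) = 1.1081.
Q* ≈ 60.302.

Q* ≈ 60 tubs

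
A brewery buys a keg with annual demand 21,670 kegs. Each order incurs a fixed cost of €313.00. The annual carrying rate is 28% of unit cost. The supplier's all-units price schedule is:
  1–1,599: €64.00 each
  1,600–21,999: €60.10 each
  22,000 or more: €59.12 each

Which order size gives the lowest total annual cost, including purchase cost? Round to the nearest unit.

Holding cost per unit per year at price C is H = 0.28·C.
Evaluate total cost at each tier's feasible EOQ or, if the EOQ is below the tier, at the tier's minimum quantity.
EOQ at €64.00 = 870.1 (feasible in tier 1): TC = 21,670×€64.00 + (21,670/870.1)×313 + (870.1/2)×0.28×€64.00 = €1,402,471.42.
EOQ at €60.10 = 897.8 < 1600, so use break Q=1600: TC = 21,670×€60.10 + (21,670/1600.0)×313 + (1600.0/2)×0.28×€60.10 = €1,320,068.59.
EOQ at €59.12 = 905.3 < 22000, so use break Q=22000: TC = 21,670×€59.12 + (21,670/22000.0)×313 + (22000.0/2)×0.28×€59.12 = €1,463,528.30.
Lowest total cost is €1,320,068.59 at Q = 1600.0.

Q* ≈ 1,600 kegs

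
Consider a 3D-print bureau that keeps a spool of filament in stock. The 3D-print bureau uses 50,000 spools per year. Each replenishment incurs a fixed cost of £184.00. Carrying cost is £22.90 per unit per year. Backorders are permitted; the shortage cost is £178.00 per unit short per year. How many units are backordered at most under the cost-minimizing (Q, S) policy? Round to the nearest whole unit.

S* ≈ 109 spools

With planned backorders, Q* = √(2DS/H) · √((H+B)/B).
√(2DS/H) = √(2 × 50,000 × 184 / 22.9) = 896.378.
√((H+B)/B) = √((22.9+178)/178) = 1.0624.
Q* ≈ 952.294.
S* = Q* · H/(H+B) = 952.294 × 22.9/200.9 ≈ 108.549.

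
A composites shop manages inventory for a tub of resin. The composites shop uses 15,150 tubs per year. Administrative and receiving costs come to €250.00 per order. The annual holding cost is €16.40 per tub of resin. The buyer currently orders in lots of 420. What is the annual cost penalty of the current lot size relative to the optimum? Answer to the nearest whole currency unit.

EOQ = √(2DS/H) = √(2 × 15,150 × 250 / 16.4) ≈ 679.63.
Cost at Q* = (D/Q*)S + (Q*/2)H = √(2DSH) ≈ €11,145.85.
Cost at Q = 420: (15,150/420)×250 + (420/2)×16.4 = €9,017.86 + €3,444.00 = €12,461.86.
Excess = €12,461.86 − €11,145.85 = €1,316.01.

Extra cost ≈ €1,316 per year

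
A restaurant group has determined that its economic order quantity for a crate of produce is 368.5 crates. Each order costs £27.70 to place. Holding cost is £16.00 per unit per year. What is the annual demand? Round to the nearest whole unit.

Squaring Q* = √(2DS/H) gives Q*² = 2DS/H.
From Q* = √(2DS/H): D = Q*²H / (2S) = 368.5² × 16 / (2 × 27.7) = 39217.978.

D ≈ 39,218 crates per year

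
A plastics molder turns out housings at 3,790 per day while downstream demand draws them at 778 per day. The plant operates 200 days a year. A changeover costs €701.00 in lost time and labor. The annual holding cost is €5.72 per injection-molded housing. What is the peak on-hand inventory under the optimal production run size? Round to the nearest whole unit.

I_max ≈ 5,505 housings

Annual demand D = 778 × 200 = 155,600.
Production build-up factor (1 − d/p) = 1 − 778/3,790 = 0.7947.
Q* = √(2DS / (H(1 − d/p))) = √(2 × 155,600 × 701 / (5.72 × 0.7947)).
= √(218,151,200 / 4.5458) ≈ 6927.442.
Maximum inventory = Q*(1 − d/p) = 6927.442 × 0.7947 ≈ 5505.397.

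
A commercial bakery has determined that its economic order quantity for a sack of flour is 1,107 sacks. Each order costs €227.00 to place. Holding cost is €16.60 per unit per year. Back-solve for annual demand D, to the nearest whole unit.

D ≈ 44,807 sacks per year

Invert the EOQ relation Q*² = 2DS/H.
From Q* = √(2DS/H): D = Q*²H / (2S) = 1,107² × 16.6 / (2 × 227) = 44807.166.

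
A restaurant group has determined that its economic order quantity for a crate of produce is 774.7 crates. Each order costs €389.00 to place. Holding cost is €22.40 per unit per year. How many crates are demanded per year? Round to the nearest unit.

The basic EOQ model gives Q* = √(2DS/H); rearrange for the unknown.
From Q* = √(2DS/H): D = Q*²H / (2S) = 774.7² × 22.4 / (2 × 389) = 17279.674.

D ≈ 17,280 crates per year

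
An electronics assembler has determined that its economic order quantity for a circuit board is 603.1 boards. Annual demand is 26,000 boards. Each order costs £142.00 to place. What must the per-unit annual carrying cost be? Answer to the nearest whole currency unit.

H ≈ £20

The basic EOQ model gives Q* = √(2DS/H); rearrange for the unknown.
From Q* = √(2DS/H): H = 2DS / Q*² = 2 × 26,000 × 142 / 603.1² = 20.3008.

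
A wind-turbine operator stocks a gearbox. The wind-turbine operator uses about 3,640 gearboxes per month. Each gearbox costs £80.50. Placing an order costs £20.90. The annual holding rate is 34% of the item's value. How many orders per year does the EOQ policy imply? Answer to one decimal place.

Annual demand D = 3,640 × 12 = 43,680.
Holding cost H = 0.34 × £80.50 = £27.3700 per unit per year.
EOQ = √(2DS/H) = √(2 × 43,680 × 20.9 / 27.37) ≈ 258.28.
Orders per year = D / Q* = 43,680 / 258.28 ≈ 169.118.

N ≈ 169.1 orders per year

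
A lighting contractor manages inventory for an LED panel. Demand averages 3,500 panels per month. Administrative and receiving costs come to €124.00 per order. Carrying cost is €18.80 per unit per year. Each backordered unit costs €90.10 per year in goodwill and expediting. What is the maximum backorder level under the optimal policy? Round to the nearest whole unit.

S* ≈ 141 panels

Annual demand D = 3,500 × 12 = 42,000.
With planned backorders, Q* = √(2DS/H) · √((H+B)/B).
√(2DS/H) = √(2 × 42,000 × 124 / 18.8) = 744.340.
√((H+B)/B) = √((18.8+90.1)/90.1) = 1.0994.
Q* ≈ 818.320.
S* = Q* · H/(H+B) = 818.320 × 18.8/108.9 ≈ 141.271.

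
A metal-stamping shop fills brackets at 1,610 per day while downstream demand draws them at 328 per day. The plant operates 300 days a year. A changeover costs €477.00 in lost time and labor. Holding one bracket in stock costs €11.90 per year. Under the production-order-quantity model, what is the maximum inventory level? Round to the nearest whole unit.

I_max ≈ 2,506 brackets

Annual demand D = 328 × 300 = 98,400.
Production build-up factor (1 − d/p) = 1 − 328/1,610 = 0.7963.
Q* = √(2DS / (H(1 − d/p))) = √(2 × 98,400 × 477 / (11.9 × 0.7963)).
= √(93,873,600 / 9.4757) ≈ 3147.510.
Maximum inventory = Q*(1 − d/p) = 3147.510 × 0.7963 ≈ 2506.279.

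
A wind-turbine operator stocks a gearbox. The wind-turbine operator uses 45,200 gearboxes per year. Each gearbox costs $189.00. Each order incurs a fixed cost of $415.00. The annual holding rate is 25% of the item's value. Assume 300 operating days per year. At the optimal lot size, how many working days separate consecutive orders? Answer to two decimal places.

Holding cost H = 0.25 × $189.00 = $47.2500 per unit per year.
The optimal lot size = √(2DS/H) = √(2 × 45,200 × 415 / 47.25) ≈ 891.06.
Cycle time = Q*/D × 300 = 891.06 / 45,200 × 300 ≈ 5.914 days.

T ≈ 5.91 days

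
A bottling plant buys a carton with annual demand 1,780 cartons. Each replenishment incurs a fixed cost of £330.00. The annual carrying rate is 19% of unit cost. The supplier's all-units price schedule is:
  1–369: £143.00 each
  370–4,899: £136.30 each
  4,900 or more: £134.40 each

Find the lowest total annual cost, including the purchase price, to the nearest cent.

Holding cost per unit per year at price C is H = 0.19·C.
For each price level, check whether its EOQ is feasible; otherwise the best quantity at that price is the breakpoint.
EOQ at £143.00 = 207.9 (feasible in tier 1): TC = 1,780×£143.00 + (1,780/207.9)×330 + (207.9/2)×0.19×£143.00 = £260,189.72.
EOQ at £136.30 = 213.0 < 370, so use break Q=370: TC = 1,780×£136.30 + (1,780/370.0)×330 + (370.0/2)×0.19×£136.30 = £248,992.51.
EOQ at £134.40 = 214.5 < 4900, so use break Q=4900: TC = 1,780×£134.40 + (1,780/4900.0)×330 + (4900.0/2)×0.19×£134.40 = £301,915.08.
Lowest total cost among the candidates is at Q = 370.0.

TC* ≈ £248,992.51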